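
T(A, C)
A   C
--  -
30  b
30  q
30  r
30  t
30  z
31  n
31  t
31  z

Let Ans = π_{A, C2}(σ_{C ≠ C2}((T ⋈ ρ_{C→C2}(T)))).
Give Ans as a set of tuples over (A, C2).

ρ[C→C2]: schema becomes (A, C2); tuples unchanged.
Joining T and ρ_{C→C2}(T) on A yields {(30, b, b), (30, b, q), (30, b, r), (30, b, t), (30, b, z), (30, q, b), (30, q, q), (30, q, r), (30, q, t), (30, q, z), (30, r, b), (30, r, q), (30, r, r), (30, r, t), (30, r, z), (30, t, b), (30, t, q), (30, t, r), (30, t, t), (30, t, z), (30, z, b), (30, z, q), (30, z, r), (30, z, t), (30, z, z), (31, n, n), (31, n, t), (31, n, z), (31, t, n), (31, t, t), (31, t, z), (31, z, n), (31, z, t), (31, z, z)}.
Selection C ≠ C2: {(30, b, q), (30, b, r), (30, b, t), (30, b, z), (30, q, b), (30, q, r), (30, q, t), (30, q, z), (30, r, b), (30, r, q), (30, r, t), (30, r, z), (30, t, b), (30, t, q), (30, t, r), (30, t, z), (30, z, b), (30, z, q), (30, z, r), (30, z, t), (31, n, t), (31, n, z), (31, t, n), (31, t, z), (31, z, n), (31, z, t)}
π[A, C2]: project onto (A, C2) (18 duplicate(s) eliminated) → {(30, b), (30, q), (30, r), (30, t), (30, z), (31, n), (31, t), (31, z)}

{(30, b), (30, q), (30, r), (30, t), (30, z), (31, n), (31, t), (31, z)}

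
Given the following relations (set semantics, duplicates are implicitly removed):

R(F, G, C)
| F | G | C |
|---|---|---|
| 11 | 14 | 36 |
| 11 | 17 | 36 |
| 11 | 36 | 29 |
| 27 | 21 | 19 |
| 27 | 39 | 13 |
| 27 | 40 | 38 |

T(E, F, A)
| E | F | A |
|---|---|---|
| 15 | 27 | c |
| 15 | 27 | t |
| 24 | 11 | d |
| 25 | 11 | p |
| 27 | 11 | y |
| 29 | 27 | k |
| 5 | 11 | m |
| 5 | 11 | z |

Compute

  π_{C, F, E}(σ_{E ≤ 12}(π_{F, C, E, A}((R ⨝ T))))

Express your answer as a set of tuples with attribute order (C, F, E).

{(29, 11, 5), (36, 11, 5)}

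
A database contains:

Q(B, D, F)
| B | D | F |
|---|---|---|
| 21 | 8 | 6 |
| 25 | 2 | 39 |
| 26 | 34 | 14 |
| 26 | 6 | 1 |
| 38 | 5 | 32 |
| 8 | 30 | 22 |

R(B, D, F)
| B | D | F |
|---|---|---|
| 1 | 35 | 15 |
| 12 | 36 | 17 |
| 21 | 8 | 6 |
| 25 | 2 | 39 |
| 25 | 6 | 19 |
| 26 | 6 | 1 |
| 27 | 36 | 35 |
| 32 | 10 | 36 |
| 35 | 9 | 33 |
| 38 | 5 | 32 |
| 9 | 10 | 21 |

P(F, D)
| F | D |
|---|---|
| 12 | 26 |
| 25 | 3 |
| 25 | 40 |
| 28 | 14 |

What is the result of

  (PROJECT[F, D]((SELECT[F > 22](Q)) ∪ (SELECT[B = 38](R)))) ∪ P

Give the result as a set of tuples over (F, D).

Filtering on F > 22 leaves {(25, 2, 39), (38, 5, 32)}.
Filtering on B = 38 leaves {(38, 5, 32)}.
Taking the union: {(25, 2, 39), (38, 5, 32)}
Projecting to F, D: {(32, 5), (39, 2)}
Taking the union: {(12, 26), (25, 3), (25, 40), (28, 14), (32, 5), (39, 2)}

{(12, 26), (25, 3), (25, 40), (28, 14), (32, 5), (39, 2)}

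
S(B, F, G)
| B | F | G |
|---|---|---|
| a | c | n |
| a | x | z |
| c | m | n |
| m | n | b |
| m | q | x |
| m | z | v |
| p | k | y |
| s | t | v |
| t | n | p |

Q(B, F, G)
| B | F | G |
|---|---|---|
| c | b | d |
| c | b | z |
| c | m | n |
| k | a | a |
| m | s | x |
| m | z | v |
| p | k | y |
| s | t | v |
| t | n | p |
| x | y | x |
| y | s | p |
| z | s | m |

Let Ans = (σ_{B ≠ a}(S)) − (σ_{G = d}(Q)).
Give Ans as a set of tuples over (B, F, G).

Apply σ_{B ≠ a}; surviving tuples: {(c, m, n), (m, n, b), (m, q, x), (m, z, v), (p, k, y), (s, t, v), (t, n, p)}
Apply σ_{G = d}; surviving tuples: {(c, b, d)}
Set difference of the two operands is {(c, m, n), (m, n, b), (m, q, x), (m, z, v), (p, k, y), (s, t, v), (t, n, p)}.

{(c, m, n), (m, n, b), (m, q, x), (m, z, v), (p, k, y), (s, t, v), (t, n, p)}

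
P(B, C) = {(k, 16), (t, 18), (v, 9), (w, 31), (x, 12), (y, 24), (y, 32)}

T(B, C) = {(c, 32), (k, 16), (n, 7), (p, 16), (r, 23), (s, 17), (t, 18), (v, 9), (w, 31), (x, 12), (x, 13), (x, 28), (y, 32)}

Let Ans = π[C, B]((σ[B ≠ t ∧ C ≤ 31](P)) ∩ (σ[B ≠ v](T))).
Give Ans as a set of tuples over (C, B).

Apply σ_{B ≠ t ∧ C ≤ 31}; surviving tuples: {(k, 16), (v, 9), (w, 31), (x, 12), (y, 24)}
Apply σ_{B ≠ v}; surviving tuples: {(c, 32), (k, 16), (n, 7), (p, 16), (r, 23), (s, 17), (t, 18), (w, 31), (x, 12), (x, 13), (x, 28), (y, 32)}
Intersection: {(k, 16), (v, 9), (w, 31), (x, 12), (y, 24)} with {(c, 32), (k, 16), (n, 7), (p, 16), (r, 23), (s, 17), (t, 18), (w, 31), (x, 12), (x, 13), (x, 28), (y, 32)} → {(k, 16), (w, 31), (x, 12)}
π_{C, B} gives {(12, x), (16, k), (31, w)}.

{(12, x), (16, k), (31, w)}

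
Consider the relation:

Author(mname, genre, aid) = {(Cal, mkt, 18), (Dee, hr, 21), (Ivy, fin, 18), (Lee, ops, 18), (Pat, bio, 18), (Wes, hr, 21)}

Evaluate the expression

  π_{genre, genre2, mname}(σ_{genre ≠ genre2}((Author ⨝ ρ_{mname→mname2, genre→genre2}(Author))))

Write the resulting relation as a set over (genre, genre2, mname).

ρ[mname→mname2, genre→genre2]: schema becomes (mname2, genre2, aid); tuples unchanged.
Joining Author and ρ_{mname→mname2, genre→genre2}(Author) on aid yields {(Cal, mkt, 18, Cal, mkt), (Cal, mkt, 18, Ivy, fin), (Cal, mkt, 18, Lee, ops), (Cal, mkt, 18, Pat, bio), (Dee, hr, 21, Dee, hr), (Dee, hr, 21, Wes, hr), (Ivy, fin, 18, Cal, mkt), (Ivy, fin, 18, Ivy, fin), (Ivy, fin, 18, Lee, ops), (Ivy, fin, 18, Pat, bio), (Lee, ops, 18, Cal, mkt), (Lee, ops, 18, Ivy, fin), (Lee, ops, 18, Lee, ops), (Lee, ops, 18, Pat, bio), (Pat, bio, 18, Cal, mkt), (Pat, bio, 18, Ivy, fin), (Pat, bio, 18, Lee, ops), (Pat, bio, 18, Pat, bio), (Wes, hr, 21, Dee, hr), (Wes, hr, 21, Wes, hr)}.
Selection genre ≠ genre2: {(Cal, mkt, 18, Ivy, fin), (Cal, mkt, 18, Lee, ops), (Cal, mkt, 18, Pat, bio), (Ivy, fin, 18, Cal, mkt), (Ivy, fin, 18, Lee, ops), (Ivy, fin, 18, Pat, bio), (Lee, ops, 18, Cal, mkt), (Lee, ops, 18, Ivy, fin), (Lee, ops, 18, Pat, bio), (Pat, bio, 18, Cal, mkt), (Pat, bio, 18, Ivy, fin), (Pat, bio, 18, Lee, ops)}
Keep only column(s) genre, genre2, mname: {(bio, fin, Pat), (bio, mkt, Pat), (bio, ops, Pat), (fin, bio, Ivy), (fin, mkt, Ivy), (fin, ops, Ivy), (mkt, bio, Cal), (mkt, fin, Cal), (mkt, ops, Cal), (ops, bio, Lee), (ops, fin, Lee), (ops, mkt, Lee)}

{(bio, fin, Pat), (bio, mkt, Pat), (bio, ops, Pat), (fin, bio, Ivy), (fin, mkt, Ivy), (fin, ops, Ivy), (mkt, bio, Cal), (mkt, fin, Cal), (mkt, ops, Cal), (ops, bio, Lee), (ops, fin, Lee), (ops, mkt, Lee)}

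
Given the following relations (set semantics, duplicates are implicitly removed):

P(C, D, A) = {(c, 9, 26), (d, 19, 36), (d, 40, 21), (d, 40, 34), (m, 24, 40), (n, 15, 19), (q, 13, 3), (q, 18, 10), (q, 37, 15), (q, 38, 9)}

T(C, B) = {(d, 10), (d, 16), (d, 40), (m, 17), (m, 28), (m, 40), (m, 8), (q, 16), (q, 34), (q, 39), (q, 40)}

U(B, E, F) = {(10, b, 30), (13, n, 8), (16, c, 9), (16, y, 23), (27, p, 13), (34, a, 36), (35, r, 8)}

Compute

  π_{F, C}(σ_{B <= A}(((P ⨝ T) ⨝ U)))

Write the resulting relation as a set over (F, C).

{(23, d), (30, d), (9, d)}

P ⋈ T (natural join on C): {(d, 19, 36, 10), (d, 19, 36, 16), (d, 19, 36, 40), (d, 40, 21, 10), (d, 40, 21, 16), (d, 40, 21, 40), (d, 40, 34, 10), (d, 40, 34, 16), (d, 40, 34, 40), (m, 24, 40, 17), (m, 24, 40, 28), (m, 24, 40, 40), (m, 24, 40, 8), (q, 13, 3, 16), (q, 13, 3, 34), (q, 13, 3, 39), (q, 13, 3, 40), (q, 18, 10, 16), (q, 18, 10, 34), (q, 18, 10, 39), (q, 18, 10, 40), (q, 37, 15, 16), (q, 37, 15, 34), (q, 37, 15, 39), (q, 37, 15, 40), (q, 38, 9, 16), (q, 38, 9, 34), (q, 38, 9, 39), (q, 38, 9, 40)}
(P ⨝ T) ⋈ U (natural join on B): {(d, 19, 36, 10, b, 30), (d, 19, 36, 16, c, 9), (d, 19, 36, 16, y, 23), (d, 40, 21, 10, b, 30), (d, 40, 21, 16, c, 9), (d, 40, 21, 16, y, 23), (d, 40, 34, 10, b, 30), (d, 40, 34, 16, c, 9), (d, 40, 34, 16, y, 23), (q, 13, 3, 16, c, 9), (q, 13, 3, 16, y, 23), (q, 13, 3, 34, a, 36), (q, 18, 10, 16, c, 9), (q, 18, 10, 16, y, 23), (q, 18, 10, 34, a, 36), (q, 37, 15, 16, c, 9), (q, 37, 15, 16, y, 23), (q, 37, 15, 34, a, 36), (q, 38, 9, 16, c, 9), (q, 38, 9, 16, y, 23), (q, 38, 9, 34, a, 36)}
Selection B <= A: {(d, 19, 36, 10, b, 30), (d, 19, 36, 16, c, 9), (d, 19, 36, 16, y, 23), (d, 40, 21, 10, b, 30), (d, 40, 21, 16, c, 9), (d, 40, 21, 16, y, 23), (d, 40, 34, 10, b, 30), (d, 40, 34, 16, c, 9), (d, 40, 34, 16, y, 23)}
π_{F, C} gives {(23, d), (30, d), (9, d)} (6 duplicate(s) eliminated).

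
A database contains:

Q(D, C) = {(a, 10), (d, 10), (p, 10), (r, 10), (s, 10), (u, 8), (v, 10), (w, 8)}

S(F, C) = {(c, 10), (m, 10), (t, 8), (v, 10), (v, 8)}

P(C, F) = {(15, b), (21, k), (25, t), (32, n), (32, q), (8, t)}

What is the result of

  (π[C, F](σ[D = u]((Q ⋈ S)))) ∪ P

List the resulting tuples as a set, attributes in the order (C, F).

Joining Q and S on C yields {(a, 10, c), (a, 10, m), (a, 10, v), (d, 10, c), (d, 10, m), (d, 10, v), (p, 10, c), (p, 10, m), (p, 10, v), (r, 10, c), (r, 10, m), (r, 10, v), (s, 10, c), (s, 10, m), (s, 10, v), (u, 8, t), (u, 8, v), (v, 10, c), (v, 10, m), (v, 10, v), (w, 8, t), (w, 8, v)}.
σ[D = u]: keep tuples satisfying D = u → {(u, 8, t), (u, 8, v)}
Keep only column(s) C, F: {(8, t), (8, v)}
Taking the union: {(15, b), (21, k), (25, t), (32, n), (32, q), (8, t), (8, v)}

{(15, b), (21, k), (25, t), (32, n), (32, q), (8, t), (8, v)}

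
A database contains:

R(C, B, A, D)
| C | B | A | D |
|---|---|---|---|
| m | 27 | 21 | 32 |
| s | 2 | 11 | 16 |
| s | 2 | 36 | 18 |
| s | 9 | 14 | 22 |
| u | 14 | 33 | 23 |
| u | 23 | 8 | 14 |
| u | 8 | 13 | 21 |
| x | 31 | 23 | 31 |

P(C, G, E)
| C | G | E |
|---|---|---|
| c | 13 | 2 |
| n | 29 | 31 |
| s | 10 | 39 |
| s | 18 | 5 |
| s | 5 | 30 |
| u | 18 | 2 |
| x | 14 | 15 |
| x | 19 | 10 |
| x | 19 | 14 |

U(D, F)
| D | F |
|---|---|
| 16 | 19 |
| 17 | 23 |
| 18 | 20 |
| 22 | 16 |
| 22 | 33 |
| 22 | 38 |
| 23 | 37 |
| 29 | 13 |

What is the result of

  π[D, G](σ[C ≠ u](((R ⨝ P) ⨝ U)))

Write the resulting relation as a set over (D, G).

{(16, 10), (16, 18), (16, 5), (18, 10), (18, 18), (18, 5), (22, 10), (22, 18), (22, 5)}

Natural join on C: {(s, 2, 11, 16, 10, 39), (s, 2, 11, 16, 18, 5), (s, 2, 11, 16, 5, 30), (s, 2, 36, 18, 10, 39), (s, 2, 36, 18, 18, 5), (s, 2, 36, 18, 5, 30), (s, 9, 14, 22, 10, 39), (s, 9, 14, 22, 18, 5), (s, 9, 14, 22, 5, 30), (u, 14, 33, 23, 18, 2), (u, 23, 8, 14, 18, 2), (u, 8, 13, 21, 18, 2), (x, 31, 23, 31, 14, 15), (x, 31, 23, 31, 19, 10), (x, 31, 23, 31, 19, 14)}
Natural join on D: {(s, 2, 11, 16, 10, 39, 19), (s, 2, 11, 16, 18, 5, 19), (s, 2, 11, 16, 5, 30, 19), (s, 2, 36, 18, 10, 39, 20), (s, 2, 36, 18, 18, 5, 20), (s, 2, 36, 18, 5, 30, 20), (s, 9, 14, 22, 10, 39, 16), (s, 9, 14, 22, 10, 39, 33), (s, 9, 14, 22, 10, 39, 38), (s, 9, 14, 22, 18, 5, 16), (s, 9, 14, 22, 18, 5, 33), (s, 9, 14, 22, 18, 5, 38), (s, 9, 14, 22, 5, 30, 16), (s, 9, 14, 22, 5, 30, 33), (s, 9, 14, 22, 5, 30, 38), (u, 14, 33, 23, 18, 2, 37)}
Selection C ≠ u: {(s, 2, 11, 16, 10, 39, 19), (s, 2, 11, 16, 18, 5, 19), (s, 2, 11, 16, 5, 30, 19), (s, 2, 36, 18, 10, 39, 20), (s, 2, 36, 18, 18, 5, 20), (s, 2, 36, 18, 5, 30, 20), (s, 9, 14, 22, 10, 39, 16), (s, 9, 14, 22, 10, 39, 33), (s, 9, 14, 22, 10, 39, 38), (s, 9, 14, 22, 18, 5, 16), (s, 9, 14, 22, 18, 5, 33), (s, 9, 14, 22, 18, 5, 38), (s, 9, 14, 22, 5, 30, 16), (s, 9, 14, 22, 5, 30, 33), (s, 9, 14, 22, 5, 30, 38)}
π[D, G]: project onto (D, G) (6 duplicate(s) eliminated) → {(16, 10), (16, 18), (16, 5), (18, 10), (18, 18), (18, 5), (22, 10), (22, 18), (22, 5)}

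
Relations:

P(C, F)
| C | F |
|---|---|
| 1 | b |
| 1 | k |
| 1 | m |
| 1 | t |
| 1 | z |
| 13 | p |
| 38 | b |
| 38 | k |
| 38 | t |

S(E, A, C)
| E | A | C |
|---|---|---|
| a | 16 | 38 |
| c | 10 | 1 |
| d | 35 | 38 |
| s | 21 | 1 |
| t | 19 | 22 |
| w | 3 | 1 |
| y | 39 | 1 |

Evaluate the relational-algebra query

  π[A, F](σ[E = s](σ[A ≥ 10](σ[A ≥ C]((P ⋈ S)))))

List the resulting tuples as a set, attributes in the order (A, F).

{(21, b), (21, k), (21, m), (21, t), (21, z)}

Joining P and S on C yields {(1, b, c, 10), (1, b, s, 21), (1, b, w, 3), (1, b, y, 39), (1, k, c, 10), (1, k, s, 21), (1, k, w, 3), (1, k, y, 39), (1, m, c, 10), (1, m, s, 21), (1, m, w, 3), (1, m, y, 39), (1, t, c, 10), (1, t, s, 21), (1, t, w, 3), (1, t, y, 39), (1, z, c, 10), (1, z, s, 21), (1, z, w, 3), (1, z, y, 39), (38, b, a, 16), (38, b, d, 35), (38, k, a, 16), (38, k, d, 35), (38, t, a, 16), (38, t, d, 35)}.
Apply σ_{A ≥ C}; surviving tuples: {(1, b, c, 10), (1, b, s, 21), (1, b, w, 3), (1, b, y, 39), (1, k, c, 10), (1, k, s, 21), (1, k, w, 3), (1, k, y, 39), (1, m, c, 10), (1, m, s, 21), (1, m, w, 3), (1, m, y, 39), (1, t, c, 10), (1, t, s, 21), (1, t, w, 3), (1, t, y, 39), (1, z, c, 10), (1, z, s, 21), (1, z, w, 3), (1, z, y, 39)}
Apply σ_{A ≥ 10}; surviving tuples: {(1, b, c, 10), (1, b, s, 21), (1, b, y, 39), (1, k, c, 10), (1, k, s, 21), (1, k, y, 39), (1, m, c, 10), (1, m, s, 21), (1, m, y, 39), (1, t, c, 10), (1, t, s, 21), (1, t, y, 39), (1, z, c, 10), (1, z, s, 21), (1, z, y, 39)}
Apply σ_{E = s}; surviving tuples: {(1, b, s, 21), (1, k, s, 21), (1, m, s, 21), (1, t, s, 21), (1, z, s, 21)}
π_{A, F} gives {(21, b), (21, k), (21, m), (21, t), (21, z)}.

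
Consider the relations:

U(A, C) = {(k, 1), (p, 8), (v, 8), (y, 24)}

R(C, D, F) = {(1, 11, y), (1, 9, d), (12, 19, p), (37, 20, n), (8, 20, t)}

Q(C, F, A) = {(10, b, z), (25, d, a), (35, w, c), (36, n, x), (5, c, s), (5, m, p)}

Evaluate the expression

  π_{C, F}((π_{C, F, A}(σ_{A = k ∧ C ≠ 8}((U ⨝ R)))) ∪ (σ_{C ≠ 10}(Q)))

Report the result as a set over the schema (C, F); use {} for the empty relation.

{(1, d), (1, y), (25, d), (35, w), (36, n), (5, c), (5, m)}

Joining U and R on C yields {(k, 1, 11, y), (k, 1, 9, d), (p, 8, 20, t), (v, 8, 20, t)}.
σ[A = k ∧ C ≠ 8]: keep tuples satisfying A = k ∧ C ≠ 8 → {(k, 1, 11, y), (k, 1, 9, d)}
Keep only column(s) C, F, A: {(1, d, k), (1, y, k)}
σ[C ≠ 10]: keep tuples satisfying C ≠ 10 → {(25, d, a), (35, w, c), (36, n, x), (5, c, s), (5, m, p)}
Taking the union: {(1, d, k), (1, y, k), (25, d, a), (35, w, c), (36, n, x), (5, c, s), (5, m, p)}
Keep only column(s) C, F: {(1, d), (1, y), (25, d), (35, w), (36, n), (5, c), (5, m)}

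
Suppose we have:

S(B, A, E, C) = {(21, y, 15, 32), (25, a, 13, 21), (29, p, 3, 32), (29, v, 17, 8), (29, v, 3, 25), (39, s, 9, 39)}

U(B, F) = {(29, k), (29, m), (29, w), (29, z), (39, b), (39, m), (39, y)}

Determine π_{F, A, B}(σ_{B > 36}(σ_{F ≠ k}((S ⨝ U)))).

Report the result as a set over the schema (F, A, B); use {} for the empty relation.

S ⋈ U (natural join on B): {(29, p, 3, 32, k), (29, p, 3, 32, m), (29, p, 3, 32, w), (29, p, 3, 32, z), (29, v, 17, 8, k), (29, v, 17, 8, m), (29, v, 17, 8, w), (29, v, 17, 8, z), (29, v, 3, 25, k), (29, v, 3, 25, m), (29, v, 3, 25, w), (29, v, 3, 25, z), (39, s, 9, 39, b), (39, s, 9, 39, m), (39, s, 9, 39, y)}
Filtering on F ≠ k leaves {(29, p, 3, 32, m), (29, p, 3, 32, w), (29, p, 3, 32, z), (29, v, 17, 8, m), (29, v, 17, 8, w), (29, v, 17, 8, z), (29, v, 3, 25, m), (29, v, 3, 25, w), (29, v, 3, 25, z), (39, s, 9, 39, b), (39, s, 9, 39, m), (39, s, 9, 39, y)}.
Filtering on B > 36 leaves {(39, s, 9, 39, b), (39, s, 9, 39, m), (39, s, 9, 39, y)}.
π_{F, A, B} gives {(b, s, 39), (m, s, 39), (y, s, 39)}.

{(b, s, 39), (m, s, 39), (y, s, 39)}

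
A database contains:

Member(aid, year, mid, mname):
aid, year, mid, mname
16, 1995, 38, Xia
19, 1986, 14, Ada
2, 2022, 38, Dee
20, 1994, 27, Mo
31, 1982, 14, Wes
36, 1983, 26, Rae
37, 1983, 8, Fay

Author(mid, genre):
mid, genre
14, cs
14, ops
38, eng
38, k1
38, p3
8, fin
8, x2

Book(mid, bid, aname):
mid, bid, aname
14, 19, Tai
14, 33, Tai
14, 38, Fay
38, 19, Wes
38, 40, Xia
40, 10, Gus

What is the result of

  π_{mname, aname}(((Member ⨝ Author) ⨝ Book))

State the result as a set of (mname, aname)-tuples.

Member ⋈ Author (natural join on mid): {(16, 1995, 38, Xia, eng), (16, 1995, 38, Xia, k1), (16, 1995, 38, Xia, p3), (19, 1986, 14, Ada, cs), (19, 1986, 14, Ada, ops), (2, 2022, 38, Dee, eng), (2, 2022, 38, Dee, k1), (2, 2022, 38, Dee, p3), (31, 1982, 14, Wes, cs), (31, 1982, 14, Wes, ops), (37, 1983, 8, Fay, fin), (37, 1983, 8, Fay, x2)}
(Member ⨝ Author) ⋈ Book (natural join on mid): {(16, 1995, 38, Xia, eng, 19, Wes), (16, 1995, 38, Xia, eng, 40, Xia), (16, 1995, 38, Xia, k1, 19, Wes), (16, 1995, 38, Xia, k1, 40, Xia), (16, 1995, 38, Xia, p3, 19, Wes), (16, 1995, 38, Xia, p3, 40, Xia), (19, 1986, 14, Ada, cs, 19, Tai), (19, 1986, 14, Ada, cs, 33, Tai), (19, 1986, 14, Ada, cs, 38, Fay), (19, 1986, 14, Ada, ops, 19, Tai), (19, 1986, 14, Ada, ops, 33, Tai), (19, 1986, 14, Ada, ops, 38, Fay), (2, 2022, 38, Dee, eng, 19, Wes), (2, 2022, 38, Dee, eng, 40, Xia), (2, 2022, 38, Dee, k1, 19, Wes), (2, 2022, 38, Dee, k1, 40, Xia), (2, 2022, 38, Dee, p3, 19, Wes), (2, 2022, 38, Dee, p3, 40, Xia), (31, 1982, 14, Wes, cs, 19, Tai), (31, 1982, 14, Wes, cs, 33, Tai), (31, 1982, 14, Wes, cs, 38, Fay), (31, 1982, 14, Wes, ops, 19, Tai), (31, 1982, 14, Wes, ops, 33, Tai), (31, 1982, 14, Wes, ops, 38, Fay)}
Keep only column(s) mname, aname (16 duplicate(s) eliminated): {(Ada, Fay), (Ada, Tai), (Dee, Wes), (Dee, Xia), (Wes, Fay), (Wes, Tai), (Xia, Wes), (Xia, Xia)}

{(Ada, Fay), (Ada, Tai), (Dee, Wes), (Dee, Xia), (Wes, Fay), (Wes, Tai), (Xia, Wes), (Xia, Xia)}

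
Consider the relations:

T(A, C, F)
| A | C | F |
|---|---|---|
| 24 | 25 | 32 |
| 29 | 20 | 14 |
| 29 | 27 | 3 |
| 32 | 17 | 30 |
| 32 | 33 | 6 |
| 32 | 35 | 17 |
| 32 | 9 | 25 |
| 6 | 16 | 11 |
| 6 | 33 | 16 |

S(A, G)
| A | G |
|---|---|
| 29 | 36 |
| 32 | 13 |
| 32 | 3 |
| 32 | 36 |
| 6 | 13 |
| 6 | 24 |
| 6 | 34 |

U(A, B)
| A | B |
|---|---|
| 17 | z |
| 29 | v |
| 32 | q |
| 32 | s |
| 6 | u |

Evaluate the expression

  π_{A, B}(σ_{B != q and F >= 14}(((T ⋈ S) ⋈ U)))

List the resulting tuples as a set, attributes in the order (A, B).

Natural join on A: {(29, 20, 14, 36), (29, 27, 3, 36), (32, 17, 30, 13), (32, 17, 30, 3), (32, 17, 30, 36), (32, 33, 6, 13), (32, 33, 6, 3), (32, 33, 6, 36), (32, 35, 17, 13), (32, 35, 17, 3), (32, 35, 17, 36), (32, 9, 25, 13), (32, 9, 25, 3), (32, 9, 25, 36), (6, 16, 11, 13), (6, 16, 11, 24), (6, 16, 11, 34), (6, 33, 16, 13), (6, 33, 16, 24), (6, 33, 16, 34)}
Natural join on A: {(29, 20, 14, 36, v), (29, 27, 3, 36, v), (32, 17, 30, 13, q), (32, 17, 30, 13, s), (32, 17, 30, 3, q), (32, 17, 30, 3, s), (32, 17, 30, 36, q), (32, 17, 30, 36, s), (32, 33, 6, 13, q), (32, 33, 6, 13, s), (32, 33, 6, 3, q), (32, 33, 6, 3, s), (32, 33, 6, 36, q), (32, 33, 6, 36, s), (32, 35, 17, 13, q), (32, 35, 17, 13, s), (32, 35, 17, 3, q), (32, 35, 17, 3, s), (32, 35, 17, 36, q), (32, 35, 17, 36, s), (32, 9, 25, 13, q), (32, 9, 25, 13, s), (32, 9, 25, 3, q), (32, 9, 25, 3, s), (32, 9, 25, 36, q), (32, 9, 25, 36, s), (6, 16, 11, 13, u), (6, 16, 11, 24, u), (6, 16, 11, 34, u), (6, 33, 16, 13, u), (6, 33, 16, 24, u), (6, 33, 16, 34, u)}
Apply σ_{B != q and F >= 14}; surviving tuples: {(29, 20, 14, 36, v), (32, 17, 30, 13, s), (32, 17, 30, 3, s), (32, 17, 30, 36, s), (32, 35, 17, 13, s), (32, 35, 17, 3, s), (32, 35, 17, 36, s), (32, 9, 25, 13, s), (32, 9, 25, 3, s), (32, 9, 25, 36, s), (6, 33, 16, 13, u), (6, 33, 16, 24, u), (6, 33, 16, 34, u)}
π[A, B]: project onto (A, B) (10 duplicate(s) eliminated) → {(29, v), (32, s), (6, u)}

{(29, v), (32, s), (6, u)}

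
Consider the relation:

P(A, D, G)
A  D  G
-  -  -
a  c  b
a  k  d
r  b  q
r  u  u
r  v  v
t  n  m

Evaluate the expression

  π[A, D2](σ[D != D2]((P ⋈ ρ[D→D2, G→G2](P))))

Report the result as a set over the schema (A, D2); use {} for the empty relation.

{(a, c), (a, k), (r, b), (r, u), (r, v)}

ρ[D→D2, G→G2]: schema becomes (A, D2, G2); tuples unchanged.
Joining P and ρ[D→D2, G→G2](P) on A yields {(a, c, b, c, b), (a, c, b, k, d), (a, k, d, c, b), (a, k, d, k, d), (r, b, q, b, q), (r, b, q, u, u), (r, b, q, v, v), (r, u, u, b, q), (r, u, u, u, u), (r, u, u, v, v), (r, v, v, b, q), (r, v, v, u, u), (r, v, v, v, v), (t, n, m, n, m)}.
σ[D != D2]: keep tuples satisfying D != D2 → {(a, c, b, k, d), (a, k, d, c, b), (r, b, q, u, u), (r, b, q, v, v), (r, u, u, b, q), (r, u, u, v, v), (r, v, v, b, q), (r, v, v, u, u)}
Keep only column(s) A, D2 (3 duplicate(s) eliminated): {(a, c), (a, k), (r, b), (r, u), (r, v)}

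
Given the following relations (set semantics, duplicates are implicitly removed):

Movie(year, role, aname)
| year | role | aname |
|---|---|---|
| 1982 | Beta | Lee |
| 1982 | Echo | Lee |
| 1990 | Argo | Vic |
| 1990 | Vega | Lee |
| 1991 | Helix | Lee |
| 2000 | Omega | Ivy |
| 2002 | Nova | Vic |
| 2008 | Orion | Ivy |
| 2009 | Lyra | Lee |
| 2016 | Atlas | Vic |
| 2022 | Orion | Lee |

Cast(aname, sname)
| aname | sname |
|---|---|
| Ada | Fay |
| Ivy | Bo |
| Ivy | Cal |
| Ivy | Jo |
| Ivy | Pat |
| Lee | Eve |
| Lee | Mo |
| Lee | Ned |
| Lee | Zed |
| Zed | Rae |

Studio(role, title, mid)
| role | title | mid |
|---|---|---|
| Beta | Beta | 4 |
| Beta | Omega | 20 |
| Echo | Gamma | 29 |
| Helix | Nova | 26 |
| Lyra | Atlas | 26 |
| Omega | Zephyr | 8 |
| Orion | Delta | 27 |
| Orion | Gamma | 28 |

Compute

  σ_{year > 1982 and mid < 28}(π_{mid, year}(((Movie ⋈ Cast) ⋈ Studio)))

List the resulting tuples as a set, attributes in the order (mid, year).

Natural join on aname: {(1982, Beta, Lee, Eve), (1982, Beta, Lee, Mo), (1982, Beta, Lee, Ned), (1982, Beta, Lee, Zed), (1982, Echo, Lee, Eve), (1982, Echo, Lee, Mo), (1982, Echo, Lee, Ned), (1982, Echo, Lee, Zed), (1990, Vega, Lee, Eve), (1990, Vega, Lee, Mo), (1990, Vega, Lee, Ned), (1990, Vega, Lee, Zed), (1991, Helix, Lee, Eve), (1991, Helix, Lee, Mo), (1991, Helix, Lee, Ned), (1991, Helix, Lee, Zed), (2000, Omega, Ivy, Bo), (2000, Omega, Ivy, Cal), (2000, Omega, Ivy, Jo), (2000, Omega, Ivy, Pat), (2008, Orion, Ivy, Bo), (2008, Orion, Ivy, Cal), (2008, Orion, Ivy, Jo), (2008, Orion, Ivy, Pat), (2009, Lyra, Lee, Eve), (2009, Lyra, Lee, Mo), (2009, Lyra, Lee, Ned), (2009, Lyra, Lee, Zed), (2022, Orion, Lee, Eve), (2022, Orion, Lee, Mo), (2022, Orion, Lee, Ned), (2022, Orion, Lee, Zed)}
Natural join on role: {(1982, Beta, Lee, Eve, Beta, 4), (1982, Beta, Lee, Eve, Omega, 20), (1982, Beta, Lee, Mo, Beta, 4), (1982, Beta, Lee, Mo, Omega, 20), (1982, Beta, Lee, Ned, Beta, 4), (1982, Beta, Lee, Ned, Omega, 20), (1982, Beta, Lee, Zed, Beta, 4), (1982, Beta, Lee, Zed, Omega, 20), (1982, Echo, Lee, Eve, Gamma, 29), (1982, Echo, Lee, Mo, Gamma, 29), (1982, Echo, Lee, Ned, Gamma, 29), (1982, Echo, Lee, Zed, Gamma, 29), (1991, Helix, Lee, Eve, Nova, 26), (1991, Helix, Lee, Mo, Nova, 26), (1991, Helix, Lee, Ned, Nova, 26), (1991, Helix, Lee, Zed, Nova, 26), (2000, Omega, Ivy, Bo, Zephyr, 8), (2000, Omega, Ivy, Cal, Zephyr, 8), (2000, Omega, Ivy, Jo, Zephyr, 8), (2000, Omega, Ivy, Pat, Zephyr, 8), (2008, Orion, Ivy, Bo, Delta, 27), (2008, Orion, Ivy, Bo, Gamma, 28), (2008, Orion, Ivy, Cal, Delta, 27), (2008, Orion, Ivy, Cal, Gamma, 28), (2008, Orion, Ivy, Jo, Delta, 27), (2008, Orion, Ivy, Jo, Gamma, 28), (2008, Orion, Ivy, Pat, Delta, 27), (2008, Orion, Ivy, Pat, Gamma, 28), (2009, Lyra, Lee, Eve, Atlas, 26), (2009, Lyra, Lee, Mo, Atlas, 26), (2009, Lyra, Lee, Ned, Atlas, 26), (2009, Lyra, Lee, Zed, Atlas, 26), (2022, Orion, Lee, Eve, Delta, 27), (2022, Orion, Lee, Eve, Gamma, 28), (2022, Orion, Lee, Mo, Delta, 27), (2022, Orion, Lee, Mo, Gamma, 28), (2022, Orion, Lee, Ned, Delta, 27), (2022, Orion, Lee, Ned, Gamma, 28), (2022, Orion, Lee, Zed, Delta, 27), (2022, Orion, Lee, Zed, Gamma, 28)}
Projecting to mid, year (30 duplicate(s) eliminated): {(20, 1982), (26, 1991), (26, 2009), (27, 2008), (27, 2022), (28, 2008), (28, 2022), (29, 1982), (4, 1982), (8, 2000)}
Selection year > 1982 and mid < 28: {(26, 1991), (26, 2009), (27, 2008), (27, 2022), (8, 2000)}

{(26, 1991), (26, 2009), (27, 2008), (27, 2022), (8, 2000)}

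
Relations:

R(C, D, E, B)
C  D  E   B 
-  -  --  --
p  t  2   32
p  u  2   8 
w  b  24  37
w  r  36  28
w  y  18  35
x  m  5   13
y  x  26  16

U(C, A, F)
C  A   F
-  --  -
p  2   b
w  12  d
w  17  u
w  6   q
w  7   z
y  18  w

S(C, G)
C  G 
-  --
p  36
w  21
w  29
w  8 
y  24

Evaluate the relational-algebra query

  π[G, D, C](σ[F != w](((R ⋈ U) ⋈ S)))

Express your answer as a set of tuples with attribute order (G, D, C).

Joining R and U on C yields {(p, t, 2, 32, 2, b), (p, u, 2, 8, 2, b), (w, b, 24, 37, 12, d), (w, b, 24, 37, 17, u), (w, b, 24, 37, 6, q), (w, b, 24, 37, 7, z), (w, r, 36, 28, 12, d), (w, r, 36, 28, 17, u), (w, r, 36, 28, 6, q), (w, r, 36, 28, 7, z), (w, y, 18, 35, 12, d), (w, y, 18, 35, 17, u), (w, y, 18, 35, 6, q), (w, y, 18, 35, 7, z), (y, x, 26, 16, 18, w)}.
Joining (R ⋈ U) and S on C yields {(p, t, 2, 32, 2, b, 36), (p, u, 2, 8, 2, b, 36), (w, b, 24, 37, 12, d, 21), (w, b, 24, 37, 12, d, 29), (w, b, 24, 37, 12, d, 8), (w, b, 24, 37, 17, u, 21), (w, b, 24, 37, 17, u, 29), (w, b, 24, 37, 17, u, 8), (w, b, 24, 37, 6, q, 21), (w, b, 24, 37, 6, q, 29), (w, b, 24, 37, 6, q, 8), (w, b, 24, 37, 7, z, 21), (w, b, 24, 37, 7, z, 29), (w, b, 24, 37, 7, z, 8), (w, r, 36, 28, 12, d, 21), (w, r, 36, 28, 12, d, 29), (w, r, 36, 28, 12, d, 8), (w, r, 36, 28, 17, u, 21), (w, r, 36, 28, 17, u, 29), (w, r, 36, 28, 17, u, 8), (w, r, 36, 28, 6, q, 21), (w, r, 36, 28, 6, q, 29), (w, r, 36, 28, 6, q, 8), (w, r, 36, 28, 7, z, 21), (w, r, 36, 28, 7, z, 29), (w, r, 36, 28, 7, z, 8), (w, y, 18, 35, 12, d, 21), (w, y, 18, 35, 12, d, 29), (w, y, 18, 35, 12, d, 8), (w, y, 18, 35, 17, u, 21), (w, y, 18, 35, 17, u, 29), (w, y, 18, 35, 17, u, 8), (w, y, 18, 35, 6, q, 21), (w, y, 18, 35, 6, q, 29), (w, y, 18, 35, 6, q, 8), (w, y, 18, 35, 7, z, 21), (w, y, 18, 35, 7, z, 29), (w, y, 18, 35, 7, z, 8), (y, x, 26, 16, 18, w, 24)}.
Filtering on F != w leaves {(p, t, 2, 32, 2, b, 36), (p, u, 2, 8, 2, b, 36), (w, b, 24, 37, 12, d, 21), (w, b, 24, 37, 12, d, 29), (w, b, 24, 37, 12, d, 8), (w, b, 24, 37, 17, u, 21), (w, b, 24, 37, 17, u, 29), (w, b, 24, 37, 17, u, 8), (w, b, 24, 37, 6, q, 21), (w, b, 24, 37, 6, q, 29), (w, b, 24, 37, 6, q, 8), (w, b, 24, 37, 7, z, 21), (w, b, 24, 37, 7, z, 29), (w, b, 24, 37, 7, z, 8), (w, r, 36, 28, 12, d, 21), (w, r, 36, 28, 12, d, 29), (w, r, 36, 28, 12, d, 8), (w, r, 36, 28, 17, u, 21), (w, r, 36, 28, 17, u, 29), (w, r, 36, 28, 17, u, 8), (w, r, 36, 28, 6, q, 21), (w, r, 36, 28, 6, q, 29), (w, r, 36, 28, 6, q, 8), (w, r, 36, 28, 7, z, 21), (w, r, 36, 28, 7, z, 29), (w, r, 36, 28, 7, z, 8), (w, y, 18, 35, 12, d, 21), (w, y, 18, 35, 12, d, 29), (w, y, 18, 35, 12, d, 8), (w, y, 18, 35, 17, u, 21), (w, y, 18, 35, 17, u, 29), (w, y, 18, 35, 17, u, 8), (w, y, 18, 35, 6, q, 21), (w, y, 18, 35, 6, q, 29), (w, y, 18, 35, 6, q, 8), (w, y, 18, 35, 7, z, 21), (w, y, 18, 35, 7, z, 29), (w, y, 18, 35, 7, z, 8)}.
π_{G, D, C} gives {(21, b, w), (21, r, w), (21, y, w), (29, b, w), (29, r, w), (29, y, w), (36, t, p), (36, u, p), (8, b, w), (8, r, w), (8, y, w)} (27 duplicate(s) eliminated).

{(21, b, w), (21, r, w), (21, y, w), (29, b, w), (29, r, w), (29, y, w), (36, t, p), (36, u, p), (8, b, w), (8, r, w), (8, y, w)}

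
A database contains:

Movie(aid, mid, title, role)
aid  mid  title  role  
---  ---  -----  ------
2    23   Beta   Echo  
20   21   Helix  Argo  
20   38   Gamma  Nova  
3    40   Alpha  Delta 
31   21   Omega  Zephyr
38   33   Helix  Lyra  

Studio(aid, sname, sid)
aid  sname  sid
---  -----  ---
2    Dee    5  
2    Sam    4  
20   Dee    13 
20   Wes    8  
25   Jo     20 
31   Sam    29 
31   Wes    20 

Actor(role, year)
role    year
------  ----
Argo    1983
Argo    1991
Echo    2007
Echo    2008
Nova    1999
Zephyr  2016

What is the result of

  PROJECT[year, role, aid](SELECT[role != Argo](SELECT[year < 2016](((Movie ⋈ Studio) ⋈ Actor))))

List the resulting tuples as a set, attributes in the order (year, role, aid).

Movie ⋈ Studio (natural join on aid): {(2, 23, Beta, Echo, Dee, 5), (2, 23, Beta, Echo, Sam, 4), (20, 21, Helix, Argo, Dee, 13), (20, 21, Helix, Argo, Wes, 8), (20, 38, Gamma, Nova, Dee, 13), (20, 38, Gamma, Nova, Wes, 8), (31, 21, Omega, Zephyr, Sam, 29), (31, 21, Omega, Zephyr, Wes, 20)}
(Movie ⋈ Studio) ⋈ Actor (natural join on role): {(2, 23, Beta, Echo, Dee, 5, 2007), (2, 23, Beta, Echo, Dee, 5, 2008), (2, 23, Beta, Echo, Sam, 4, 2007), (2, 23, Beta, Echo, Sam, 4, 2008), (20, 21, Helix, Argo, Dee, 13, 1983), (20, 21, Helix, Argo, Dee, 13, 1991), (20, 21, Helix, Argo, Wes, 8, 1983), (20, 21, Helix, Argo, Wes, 8, 1991), (20, 38, Gamma, Nova, Dee, 13, 1999), (20, 38, Gamma, Nova, Wes, 8, 1999), (31, 21, Omega, Zephyr, Sam, 29, 2016), (31, 21, Omega, Zephyr, Wes, 20, 2016)}
σ[year < 2016]: keep tuples satisfying year < 2016 → {(2, 23, Beta, Echo, Dee, 5, 2007), (2, 23, Beta, Echo, Dee, 5, 2008), (2, 23, Beta, Echo, Sam, 4, 2007), (2, 23, Beta, Echo, Sam, 4, 2008), (20, 21, Helix, Argo, Dee, 13, 1983), (20, 21, Helix, Argo, Dee, 13, 1991), (20, 21, Helix, Argo, Wes, 8, 1983), (20, 21, Helix, Argo, Wes, 8, 1991), (20, 38, Gamma, Nova, Dee, 13, 1999), (20, 38, Gamma, Nova, Wes, 8, 1999)}
σ[role != Argo]: keep tuples satisfying role != Argo → {(2, 23, Beta, Echo, Dee, 5, 2007), (2, 23, Beta, Echo, Dee, 5, 2008), (2, 23, Beta, Echo, Sam, 4, 2007), (2, 23, Beta, Echo, Sam, 4, 2008), (20, 38, Gamma, Nova, Dee, 13, 1999), (20, 38, Gamma, Nova, Wes, 8, 1999)}
Keep only column(s) year, role, aid (3 duplicate(s) eliminated): {(1999, Nova, 20), (2007, Echo, 2), (2008, Echo, 2)}

{(1999, Nova, 20), (2007, Echo, 2), (2008, Echo, 2)}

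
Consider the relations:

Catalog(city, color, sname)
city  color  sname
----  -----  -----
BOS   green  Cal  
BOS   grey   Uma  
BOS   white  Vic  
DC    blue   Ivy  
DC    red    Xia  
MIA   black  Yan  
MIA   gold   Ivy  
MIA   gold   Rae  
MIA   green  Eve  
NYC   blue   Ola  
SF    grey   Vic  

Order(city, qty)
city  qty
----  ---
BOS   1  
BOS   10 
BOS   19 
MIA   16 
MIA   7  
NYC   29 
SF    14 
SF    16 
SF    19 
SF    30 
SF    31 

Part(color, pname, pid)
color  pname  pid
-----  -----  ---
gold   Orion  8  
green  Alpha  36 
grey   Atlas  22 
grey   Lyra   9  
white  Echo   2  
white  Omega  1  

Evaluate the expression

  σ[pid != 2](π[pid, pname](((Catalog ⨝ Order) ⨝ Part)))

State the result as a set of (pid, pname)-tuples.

{(1, Omega), (22, Atlas), (36, Alpha), (8, Orion), (9, Lyra)}

Joining Catalog and Order on city yields {(BOS, green, Cal, 1), (BOS, green, Cal, 10), (BOS, green, Cal, 19), (BOS, grey, Uma, 1), (BOS, grey, Uma, 10), (BOS, grey, Uma, 19), (BOS, white, Vic, 1), (BOS, white, Vic, 10), (BOS, white, Vic, 19), (MIA, black, Yan, 16), (MIA, black, Yan, 7), (MIA, gold, Ivy, 16), (MIA, gold, Ivy, 7), (MIA, gold, Rae, 16), (MIA, gold, Rae, 7), (MIA, green, Eve, 16), (MIA, green, Eve, 7), (NYC, blue, Ola, 29), (SF, grey, Vic, 14), (SF, grey, Vic, 16), (SF, grey, Vic, 19), (SF, grey, Vic, 30), (SF, grey, Vic, 31)}.
Joining (Catalog ⨝ Order) and Part on color yields {(BOS, green, Cal, 1, Alpha, 36), (BOS, green, Cal, 10, Alpha, 36), (BOS, green, Cal, 19, Alpha, 36), (BOS, grey, Uma, 1, Atlas, 22), (BOS, grey, Uma, 1, Lyra, 9), (BOS, grey, Uma, 10, Atlas, 22), (BOS, grey, Uma, 10, Lyra, 9), (BOS, grey, Uma, 19, Atlas, 22), (BOS, grey, Uma, 19, Lyra, 9), (BOS, white, Vic, 1, Echo, 2), (BOS, white, Vic, 1, Omega, 1), (BOS, white, Vic, 10, Echo, 2), (BOS, white, Vic, 10, Omega, 1), (BOS, white, Vic, 19, Echo, 2), (BOS, white, Vic, 19, Omega, 1), (MIA, gold, Ivy, 16, Orion, 8), (MIA, gold, Ivy, 7, Orion, 8), (MIA, gold, Rae, 16, Orion, 8), (MIA, gold, Rae, 7, Orion, 8), (MIA, green, Eve, 16, Alpha, 36), (MIA, green, Eve, 7, Alpha, 36), (SF, grey, Vic, 14, Atlas, 22), (SF, grey, Vic, 14, Lyra, 9), (SF, grey, Vic, 16, Atlas, 22), (SF, grey, Vic, 16, Lyra, 9), (SF, grey, Vic, 19, Atlas, 22), (SF, grey, Vic, 19, Lyra, 9), (SF, grey, Vic, 30, Atlas, 22), (SF, grey, Vic, 30, Lyra, 9), (SF, grey, Vic, 31, Atlas, 22), (SF, grey, Vic, 31, Lyra, 9)}.
π_{pid, pname} gives {(1, Omega), (2, Echo), (22, Atlas), (36, Alpha), (8, Orion), (9, Lyra)} (25 duplicate(s) eliminated).
σ[pid != 2]: keep tuples satisfying pid != 2 → {(1, Omega), (22, Atlas), (36, Alpha), (8, Orion), (9, Lyra)}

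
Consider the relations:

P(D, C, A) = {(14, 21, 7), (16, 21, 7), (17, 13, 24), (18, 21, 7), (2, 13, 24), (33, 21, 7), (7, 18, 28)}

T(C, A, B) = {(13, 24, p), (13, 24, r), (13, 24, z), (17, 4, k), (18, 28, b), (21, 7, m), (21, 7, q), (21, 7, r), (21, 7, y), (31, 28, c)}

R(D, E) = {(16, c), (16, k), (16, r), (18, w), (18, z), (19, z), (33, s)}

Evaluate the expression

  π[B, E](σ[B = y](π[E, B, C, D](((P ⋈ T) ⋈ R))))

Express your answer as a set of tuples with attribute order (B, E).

Natural join on C, A: {(14, 21, 7, m), (14, 21, 7, q), (14, 21, 7, r), (14, 21, 7, y), (16, 21, 7, m), (16, 21, 7, q), (16, 21, 7, r), (16, 21, 7, y), (17, 13, 24, p), (17, 13, 24, r), (17, 13, 24, z), (18, 21, 7, m), (18, 21, 7, q), (18, 21, 7, r), (18, 21, 7, y), (2, 13, 24, p), (2, 13, 24, r), (2, 13, 24, z), (33, 21, 7, m), (33, 21, 7, q), (33, 21, 7, r), (33, 21, 7, y), (7, 18, 28, b)}
Natural join on D: {(16, 21, 7, m, c), (16, 21, 7, m, k), (16, 21, 7, m, r), (16, 21, 7, q, c), (16, 21, 7, q, k), (16, 21, 7, q, r), (16, 21, 7, r, c), (16, 21, 7, r, k), (16, 21, 7, r, r), (16, 21, 7, y, c), (16, 21, 7, y, k), (16, 21, 7, y, r), (18, 21, 7, m, w), (18, 21, 7, m, z), (18, 21, 7, q, w), (18, 21, 7, q, z), (18, 21, 7, r, w), (18, 21, 7, r, z), (18, 21, 7, y, w), (18, 21, 7, y, z), (33, 21, 7, m, s), (33, 21, 7, q, s), (33, 21, 7, r, s), (33, 21, 7, y, s)}
Projecting to E, B, C, D: {(c, m, 21, 16), (c, q, 21, 16), (c, r, 21, 16), (c, y, 21, 16), (k, m, 21, 16), (k, q, 21, 16), (k, r, 21, 16), (k, y, 21, 16), (r, m, 21, 16), (r, q, 21, 16), (r, r, 21, 16), (r, y, 21, 16), (s, m, 21, 33), (s, q, 21, 33), (s, r, 21, 33), (s, y, 21, 33), (w, m, 21, 18), (w, q, 21, 18), (w, r, 21, 18), (w, y, 21, 18), (z, m, 21, 18), (z, q, 21, 18), (z, r, 21, 18), (z, y, 21, 18)}
Apply σ_{B = y}; surviving tuples: {(c, y, 21, 16), (k, y, 21, 16), (r, y, 21, 16), (s, y, 21, 33), (w, y, 21, 18), (z, y, 21, 18)}
Projecting to B, E: {(y, c), (y, k), (y, r), (y, s), (y, w), (y, z)}

{(y, c), (y, k), (y, r), (y, s), (y, w), (y, z)}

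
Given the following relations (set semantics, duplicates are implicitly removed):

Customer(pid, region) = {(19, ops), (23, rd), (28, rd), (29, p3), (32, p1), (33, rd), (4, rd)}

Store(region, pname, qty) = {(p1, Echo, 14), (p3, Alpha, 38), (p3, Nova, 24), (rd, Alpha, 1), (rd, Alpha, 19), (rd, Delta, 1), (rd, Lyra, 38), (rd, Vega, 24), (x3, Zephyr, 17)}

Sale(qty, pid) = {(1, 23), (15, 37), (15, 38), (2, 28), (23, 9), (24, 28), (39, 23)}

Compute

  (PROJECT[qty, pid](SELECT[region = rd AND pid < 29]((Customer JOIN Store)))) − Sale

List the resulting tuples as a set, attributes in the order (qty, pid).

{(1, 28), (1, 4), (19, 23), (19, 28), (19, 4), (24, 23), (24, 4), (38, 23), (38, 28), (38, 4)}

Joining Customer and Store on region yields {(23, rd, Alpha, 1), (23, rd, Alpha, 19), (23, rd, Delta, 1), (23, rd, Lyra, 38), (23, rd, Vega, 24), (28, rd, Alpha, 1), (28, rd, Alpha, 19), (28, rd, Delta, 1), (28, rd, Lyra, 38), (28, rd, Vega, 24), (29, p3, Alpha, 38), (29, p3, Nova, 24), (32, p1, Echo, 14), (33, rd, Alpha, 1), (33, rd, Alpha, 19), (33, rd, Delta, 1), (33, rd, Lyra, 38), (33, rd, Vega, 24), (4, rd, Alpha, 1), (4, rd, Alpha, 19), (4, rd, Delta, 1), (4, rd, Lyra, 38), (4, rd, Vega, 24)}.
Apply σ_{region = rd AND pid < 29}; surviving tuples: {(23, rd, Alpha, 1), (23, rd, Alpha, 19), (23, rd, Delta, 1), (23, rd, Lyra, 38), (23, rd, Vega, 24), (28, rd, Alpha, 1), (28, rd, Alpha, 19), (28, rd, Delta, 1), (28, rd, Lyra, 38), (28, rd, Vega, 24), (4, rd, Alpha, 1), (4, rd, Alpha, 19), (4, rd, Delta, 1), (4, rd, Lyra, 38), (4, rd, Vega, 24)}
Keep only column(s) qty, pid (3 duplicate(s) eliminated): {(1, 23), (1, 28), (1, 4), (19, 23), (19, 28), (19, 4), (24, 23), (24, 28), (24, 4), (38, 23), (38, 28), (38, 4)}
Set difference of the two operands is {(1, 28), (1, 4), (19, 23), (19, 28), (19, 4), (24, 23), (24, 4), (38, 23), (38, 28), (38, 4)}.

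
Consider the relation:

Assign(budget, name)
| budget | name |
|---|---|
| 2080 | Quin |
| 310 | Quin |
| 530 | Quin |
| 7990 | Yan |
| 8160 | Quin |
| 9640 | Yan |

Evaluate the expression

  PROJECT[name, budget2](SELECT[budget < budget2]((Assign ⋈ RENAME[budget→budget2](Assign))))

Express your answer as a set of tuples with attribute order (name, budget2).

ρ[budget→budget2]: schema becomes (budget2, name); tuples unchanged.
Joining Assign and RENAME[budget→budget2](Assign) on name yields {(2080, Quin, 2080), (2080, Quin, 310), (2080, Quin, 530), (2080, Quin, 8160), (310, Quin, 2080), (310, Quin, 310), (310, Quin, 530), (310, Quin, 8160), (530, Quin, 2080), (530, Quin, 310), (530, Quin, 530), (530, Quin, 8160), (7990, Yan, 7990), (7990, Yan, 9640), (8160, Quin, 2080), (8160, Quin, 310), (8160, Quin, 530), (8160, Quin, 8160), (9640, Yan, 7990), (9640, Yan, 9640)}.
σ[budget < budget2]: keep tuples satisfying budget < budget2 → {(2080, Quin, 8160), (310, Quin, 2080), (310, Quin, 530), (310, Quin, 8160), (530, Quin, 2080), (530, Quin, 8160), (7990, Yan, 9640)}
π[name, budget2]: project onto (name, budget2) (3 duplicate(s) eliminated) → {(Quin, 2080), (Quin, 530), (Quin, 8160), (Yan, 9640)}

{(Quin, 2080), (Quin, 530), (Quin, 8160), (Yan, 9640)}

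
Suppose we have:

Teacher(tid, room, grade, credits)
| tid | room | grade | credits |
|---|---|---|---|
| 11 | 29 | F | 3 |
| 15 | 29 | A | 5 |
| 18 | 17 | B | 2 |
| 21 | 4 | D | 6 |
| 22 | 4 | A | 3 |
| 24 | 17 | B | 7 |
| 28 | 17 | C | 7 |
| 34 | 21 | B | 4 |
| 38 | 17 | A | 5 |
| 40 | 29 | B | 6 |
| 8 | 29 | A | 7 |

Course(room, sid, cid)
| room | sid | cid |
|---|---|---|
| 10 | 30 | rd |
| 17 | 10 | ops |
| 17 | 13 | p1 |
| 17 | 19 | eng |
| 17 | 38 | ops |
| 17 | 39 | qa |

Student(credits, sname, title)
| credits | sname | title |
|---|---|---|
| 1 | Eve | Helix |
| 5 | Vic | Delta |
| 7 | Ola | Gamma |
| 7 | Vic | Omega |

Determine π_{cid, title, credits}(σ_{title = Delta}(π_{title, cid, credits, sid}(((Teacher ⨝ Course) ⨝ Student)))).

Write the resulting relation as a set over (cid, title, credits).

{(eng, Delta, 5), (ops, Delta, 5), (p1, Delta, 5), (qa, Delta, 5)}

Teacher ⋈ Course (natural join on room): {(18, 17, B, 2, 10, ops), (18, 17, B, 2, 13, p1), (18, 17, B, 2, 19, eng), (18, 17, B, 2, 38, ops), (18, 17, B, 2, 39, qa), (24, 17, B, 7, 10, ops), (24, 17, B, 7, 13, p1), (24, 17, B, 7, 19, eng), (24, 17, B, 7, 38, ops), (24, 17, B, 7, 39, qa), (28, 17, C, 7, 10, ops), (28, 17, C, 7, 13, p1), (28, 17, C, 7, 19, eng), (28, 17, C, 7, 38, ops), (28, 17, C, 7, 39, qa), (38, 17, A, 5, 10, ops), (38, 17, A, 5, 13, p1), (38, 17, A, 5, 19, eng), (38, 17, A, 5, 38, ops), (38, 17, A, 5, 39, qa)}
(Teacher ⨝ Course) ⋈ Student (natural join on credits): {(24, 17, B, 7, 10, ops, Ola, Gamma), (24, 17, B, 7, 10, ops, Vic, Omega), (24, 17, B, 7, 13, p1, Ola, Gamma), (24, 17, B, 7, 13, p1, Vic, Omega), (24, 17, B, 7, 19, eng, Ola, Gamma), (24, 17, B, 7, 19, eng, Vic, Omega), (24, 17, B, 7, 38, ops, Ola, Gamma), (24, 17, B, 7, 38, ops, Vic, Omega), (24, 17, B, 7, 39, qa, Ola, Gamma), (24, 17, B, 7, 39, qa, Vic, Omega), (28, 17, C, 7, 10, ops, Ola, Gamma), (28, 17, C, 7, 10, ops, Vic, Omega), (28, 17, C, 7, 13, p1, Ola, Gamma), (28, 17, C, 7, 13, p1, Vic, Omega), (28, 17, C, 7, 19, eng, Ola, Gamma), (28, 17, C, 7, 19, eng, Vic, Omega), (28, 17, C, 7, 38, ops, Ola, Gamma), (28, 17, C, 7, 38, ops, Vic, Omega), (28, 17, C, 7, 39, qa, Ola, Gamma), (28, 17, C, 7, 39, qa, Vic, Omega), (38, 17, A, 5, 10, ops, Vic, Delta), (38, 17, A, 5, 13, p1, Vic, Delta), (38, 17, A, 5, 19, eng, Vic, Delta), (38, 17, A, 5, 38, ops, Vic, Delta), (38, 17, A, 5, 39, qa, Vic, Delta)}
π[title, cid, credits, sid]: project onto (title, cid, credits, sid) (10 duplicate(s) eliminated) → {(Delta, eng, 5, 19), (Delta, ops, 5, 10), (Delta, ops, 5, 38), (Delta, p1, 5, 13), (Delta, qa, 5, 39), (Gamma, eng, 7, 19), (Gamma, ops, 7, 10), (Gamma, ops, 7, 38), (Gamma, p1, 7, 13), (Gamma, qa, 7, 39), (Omega, eng, 7, 19), (Omega, ops, 7, 10), (Omega, ops, 7, 38), (Omega, p1, 7, 13), (Omega, qa, 7, 39)}
σ[title = Delta]: keep tuples satisfying title = Delta → {(Delta, eng, 5, 19), (Delta, ops, 5, 10), (Delta, ops, 5, 38), (Delta, p1, 5, 13), (Delta, qa, 5, 39)}
π[cid, title, credits]: project onto (cid, title, credits) (1 duplicate(s) eliminated) → {(eng, Delta, 5), (ops, Delta, 5), (p1, Delta, 5), (qa, Delta, 5)}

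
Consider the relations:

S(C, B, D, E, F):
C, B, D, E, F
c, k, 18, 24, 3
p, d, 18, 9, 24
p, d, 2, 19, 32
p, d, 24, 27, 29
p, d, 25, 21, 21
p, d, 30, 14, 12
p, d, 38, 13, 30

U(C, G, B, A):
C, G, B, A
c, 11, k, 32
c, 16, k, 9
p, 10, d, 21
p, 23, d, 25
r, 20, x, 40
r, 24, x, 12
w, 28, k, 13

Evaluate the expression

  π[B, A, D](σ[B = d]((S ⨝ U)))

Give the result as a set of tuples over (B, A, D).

S ⋈ U (natural join on C, B): {(c, k, 18, 24, 3, 11, 32), (c, k, 18, 24, 3, 16, 9), (p, d, 18, 9, 24, 10, 21), (p, d, 18, 9, 24, 23, 25), (p, d, 2, 19, 32, 10, 21), (p, d, 2, 19, 32, 23, 25), (p, d, 24, 27, 29, 10, 21), (p, d, 24, 27, 29, 23, 25), (p, d, 25, 21, 21, 10, 21), (p, d, 25, 21, 21, 23, 25), (p, d, 30, 14, 12, 10, 21), (p, d, 30, 14, 12, 23, 25), (p, d, 38, 13, 30, 10, 21), (p, d, 38, 13, 30, 23, 25)}
Filtering on B = d leaves {(p, d, 18, 9, 24, 10, 21), (p, d, 18, 9, 24, 23, 25), (p, d, 2, 19, 32, 10, 21), (p, d, 2, 19, 32, 23, 25), (p, d, 24, 27, 29, 10, 21), (p, d, 24, 27, 29, 23, 25), (p, d, 25, 21, 21, 10, 21), (p, d, 25, 21, 21, 23, 25), (p, d, 30, 14, 12, 10, 21), (p, d, 30, 14, 12, 23, 25), (p, d, 38, 13, 30, 10, 21), (p, d, 38, 13, 30, 23, 25)}.
Projecting to B, A, D: {(d, 21, 18), (d, 21, 2), (d, 21, 24), (d, 21, 25), (d, 21, 30), (d, 21, 38), (d, 25, 18), (d, 25, 2), (d, 25, 24), (d, 25, 25), (d, 25, 30), (d, 25, 38)}

{(d, 21, 18), (d, 21, 2), (d, 21, 24), (d, 21, 25), (d, 21, 30), (d, 21, 38), (d, 25, 18), (d, 25, 2), (d, 25, 24), (d, 25, 25), (d, 25, 30), (d, 25, 38)}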